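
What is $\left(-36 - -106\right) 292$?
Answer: $20440$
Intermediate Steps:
$\left(-36 - -106\right) 292 = \left(-36 + 106\right) 292 = 70 \cdot 292 = 20440$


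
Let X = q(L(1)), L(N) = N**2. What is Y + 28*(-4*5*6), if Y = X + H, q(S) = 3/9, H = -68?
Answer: -10283/3 ≈ -3427.7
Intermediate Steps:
q(S) = 1/3 (q(S) = 3*(1/9) = 1/3)
X = 1/3 ≈ 0.33333
Y = -203/3 (Y = 1/3 - 68 = -203/3 ≈ -67.667)
Y + 28*(-4*5*6) = -203/3 + 28*(-4*5*6) = -203/3 + 28*(-20*6) = -203/3 + 28*(-120) = -203/3 - 3360 = -10283/3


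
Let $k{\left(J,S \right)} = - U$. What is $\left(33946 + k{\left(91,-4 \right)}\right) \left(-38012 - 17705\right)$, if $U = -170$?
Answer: $-1900841172$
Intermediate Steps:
$k{\left(J,S \right)} = 170$ ($k{\left(J,S \right)} = \left(-1\right) \left(-170\right) = 170$)
$\left(33946 + k{\left(91,-4 \right)}\right) \left(-38012 - 17705\right) = \left(33946 + 170\right) \left(-38012 - 17705\right) = 34116 \left(-55717\right) = -1900841172$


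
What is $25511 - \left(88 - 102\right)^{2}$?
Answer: $25315$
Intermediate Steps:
$25511 - \left(88 - 102\right)^{2} = 25511 - \left(-14\right)^{2} = 25511 - 196 = 25315$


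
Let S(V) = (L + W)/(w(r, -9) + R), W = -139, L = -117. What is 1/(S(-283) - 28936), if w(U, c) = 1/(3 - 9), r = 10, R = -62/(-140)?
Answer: -29/866024 ≈ -3.3486e-5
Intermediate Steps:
R = 31/70 (R = -62*(-1/140) = 31/70 ≈ 0.44286)
w(U, c) = -⅙ (w(U, c) = 1/(-6) = -⅙)
S(V) = -26880/29 (S(V) = (-117 - 139)/(-⅙ + 31/70) = -256/29/105 = -256*105/29 = -26880/29)
1/(S(-283) - 28936) = 1/(-26880/29 - 28936) = 1/(-866024/29) = -29/866024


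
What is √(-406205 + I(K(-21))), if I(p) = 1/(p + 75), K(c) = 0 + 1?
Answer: I*√586560001/38 ≈ 637.34*I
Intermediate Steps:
K(c) = 1
I(p) = 1/(75 + p)
√(-406205 + I(K(-21))) = √(-406205 + 1/(75 + 1)) = √(-406205 + 1/76) = √(-30871579/76) = I*√586560001/38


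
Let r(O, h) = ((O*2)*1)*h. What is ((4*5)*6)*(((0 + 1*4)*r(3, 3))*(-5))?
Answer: -43200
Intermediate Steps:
r(O, h) = 2*O*h (r(O, h) = ((2*O)*1)*h = (2*O)*h = 2*O*h)
((4*5)*6)*(((0 + 1*4)*r(3, 3))*(-5)) = ((4*5)*6)*(((0 + 1*4)*(2*3*3))*(-5)) = (20*6)*(((0 + 4)*18)*(-5)) = 120*((4*18)*(-5)) = 120*(72*(-5)) = 120*(-360) = -43200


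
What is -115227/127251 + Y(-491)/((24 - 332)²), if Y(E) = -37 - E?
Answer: -604062343/670641048 ≈ -0.90072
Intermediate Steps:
-115227/127251 + Y(-491)/((24 - 332)²) = -115227/127251 + (-37 - 1*(-491))/((24 - 332)²) = -115227*1/127251 + (-37 + 491)/((-308)²) = -12803/14139 + 454/94864 = -12803/14139 + 454*(1/94864) = -12803/14139 + 227/47432 = -604062343/670641048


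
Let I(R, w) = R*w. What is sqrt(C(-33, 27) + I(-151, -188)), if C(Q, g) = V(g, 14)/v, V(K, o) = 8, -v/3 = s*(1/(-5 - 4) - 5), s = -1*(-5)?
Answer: 2*sqrt(93858170)/115 ≈ 168.49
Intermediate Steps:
s = 5
v = 230/3 (v = -15*(1/(-5 - 4) - 5) = -15*(1/(-9) - 5) = -15*(-1/9 - 5) = -15*(-46)/9 = -3*(-230/9) = 230/3 ≈ 76.667)
C(Q, g) = 12/115 (C(Q, g) = 8/(230/3) = 8*(3/230) = 12/115)
sqrt(C(-33, 27) + I(-151, -188)) = sqrt(12/115 - 151*(-188)) = sqrt(12/115 + 28388) = sqrt(3264632/115) = 2*sqrt(93858170)/115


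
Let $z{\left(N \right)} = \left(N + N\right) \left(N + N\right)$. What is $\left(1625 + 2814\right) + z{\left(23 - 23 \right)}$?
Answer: $4439$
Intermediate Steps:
$z{\left(N \right)} = 4 N^{2}$ ($z{\left(N \right)} = 2 N 2 N = 4 N^{2}$)
$\left(1625 + 2814\right) + z{\left(23 - 23 \right)} = \left(1625 + 2814\right) + 4 \left(23 - 23\right)^{2} = 4439 + 4 \left(23 - 23\right)^{2} = 4439 + 4 \cdot 0^{2} = 4439 + 4 \cdot 0 = 4439 + 0 = 4439$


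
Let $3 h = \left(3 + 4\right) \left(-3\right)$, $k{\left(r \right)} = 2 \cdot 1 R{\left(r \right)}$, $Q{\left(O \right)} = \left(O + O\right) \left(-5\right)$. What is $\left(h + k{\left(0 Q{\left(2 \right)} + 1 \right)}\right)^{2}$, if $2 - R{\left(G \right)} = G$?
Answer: $25$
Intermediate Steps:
$R{\left(G \right)} = 2 - G$
$Q{\left(O \right)} = - 10 O$ ($Q{\left(O \right)} = 2 O \left(-5\right) = - 10 O$)
$k{\left(r \right)} = 4 - 2 r$ ($k{\left(r \right)} = 2 \cdot 1 \left(2 - r\right) = 2 \left(2 - r\right) = 4 - 2 r$)
$h = -7$ ($h = \frac{\left(3 + 4\right) \left(-3\right)}{3} = \frac{7 \left(-3\right)}{3} = \frac{1}{3} \left(-21\right) = -7$)
$\left(h + k{\left(0 Q{\left(2 \right)} + 1 \right)}\right)^{2} = \left(-7 + \left(4 - 2 \left(0 \left(\left(-10\right) 2\right) + 1\right)\right)\right)^{2} = \left(-7 + \left(4 - 2 \left(0 \left(-20\right) + 1\right)\right)\right)^{2} = \left(-7 + \left(4 - 2 \left(0 + 1\right)\right)\right)^{2} = \left(-7 + \left(4 - 2\right)\right)^{2} = \left(-7 + 2\right)^{2} = \left(-5\right)^{2} = 25$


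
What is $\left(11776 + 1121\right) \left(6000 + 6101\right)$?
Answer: $156066597$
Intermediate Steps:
$\left(11776 + 1121\right) \left(6000 + 6101\right) = 12897 \cdot 12101 = 156066597$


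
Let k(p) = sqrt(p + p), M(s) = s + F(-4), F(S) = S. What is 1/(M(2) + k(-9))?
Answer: -1/11 - 3*I*sqrt(2)/22 ≈ -0.090909 - 0.19285*I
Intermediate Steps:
M(s) = -4 + s (M(s) = s - 4 = -4 + s)
k(p) = sqrt(2)*sqrt(p) (k(p) = sqrt(2*p) = sqrt(2)*sqrt(p))
1/(M(2) + k(-9)) = 1/((-4 + 2) + sqrt(2)*sqrt(-9)) = 1/(-2 + sqrt(2)*(3*I)) = 1/(-2 + 3*I*sqrt(2))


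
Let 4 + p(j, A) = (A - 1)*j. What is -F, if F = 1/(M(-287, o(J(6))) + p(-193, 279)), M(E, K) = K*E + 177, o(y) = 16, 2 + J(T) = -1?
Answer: 1/58073 ≈ 1.7220e-5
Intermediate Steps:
J(T) = -3 (J(T) = -2 - 1 = -3)
M(E, K) = 177 + E*K (M(E, K) = E*K + 177 = 177 + E*K)
p(j, A) = -4 + j*(-1 + A) (p(j, A) = -4 + (A - 1)*j = -4 + (-1 + A)*j = -4 + j*(-1 + A))
F = -1/58073 (F = 1/((177 - 287*16) + (-4 - 1*(-193) + 279*(-193))) = 1/((177 - 4592) + (-4 + 193 - 53847)) = 1/(-4415 - 53658) = 1/(-58073) = -1/58073 ≈ -1.7220e-5)
-F = -1*(-1/58073) = 1/58073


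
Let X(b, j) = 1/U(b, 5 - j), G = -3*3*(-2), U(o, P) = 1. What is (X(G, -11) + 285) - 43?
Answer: 243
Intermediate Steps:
G = 18 (G = -9*(-2) = 18)
X(b, j) = 1 (X(b, j) = 1/1 = 1)
(X(G, -11) + 285) - 43 = (1 + 285) - 43 = 286 - 43 = 243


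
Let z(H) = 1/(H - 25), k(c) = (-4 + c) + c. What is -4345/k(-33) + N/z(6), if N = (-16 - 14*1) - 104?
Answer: 36513/14 ≈ 2608.1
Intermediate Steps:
k(c) = -4 + 2*c
z(H) = 1/(-25 + H)
N = -134 (N = (-16 - 14) - 104 = -30 - 104 = -134)
-4345/k(-33) + N/z(6) = -4345/(-4 + 2*(-33)) - 134/(1/(-25 + 6)) = -4345/(-4 - 66) - 134/(1/(-19)) = -4345/(-70) - 134/(-1/19) = -4345*(-1/70) - 134*(-19) = 869/14 + 2546 = 36513/14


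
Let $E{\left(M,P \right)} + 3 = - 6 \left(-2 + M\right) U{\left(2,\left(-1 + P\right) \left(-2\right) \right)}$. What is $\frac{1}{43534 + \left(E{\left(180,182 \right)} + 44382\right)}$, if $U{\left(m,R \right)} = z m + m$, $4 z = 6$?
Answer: $\frac{1}{82573} \approx 1.211 \cdot 10^{-5}$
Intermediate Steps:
$z = \frac{3}{2}$ ($z = \frac{1}{4} \cdot 6 = \frac{3}{2} \approx 1.5$)
$U{\left(m,R \right)} = \frac{5 m}{2}$ ($U{\left(m,R \right)} = \frac{3 m}{2} + m = \frac{5 m}{2}$)
$E{\left(M,P \right)} = 57 - 30 M$ ($E{\left(M,P \right)} = -3 + - 6 \left(-2 + M\right) \frac{5}{2} \cdot 2 = -3 + \left(12 - 6 M\right) 5 = -3 - \left(-60 + 30 M\right) = 57 - 30 M$)
$\frac{1}{43534 + \left(E{\left(180,182 \right)} + 44382\right)} = \frac{1}{43534 + \left(\left(57 - 5400\right) + 44382\right)} = \frac{1}{43534 + \left(-5343 + 44382\right)} = \frac{1}{43534 + 39039} = \frac{1}{82573}$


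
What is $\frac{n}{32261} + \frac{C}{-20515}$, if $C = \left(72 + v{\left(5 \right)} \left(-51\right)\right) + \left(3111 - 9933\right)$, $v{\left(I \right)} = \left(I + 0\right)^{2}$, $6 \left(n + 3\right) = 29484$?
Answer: $\frac{71928738}{132366883} \approx 0.5434$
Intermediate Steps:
$n = 4911$ ($n = -3 + \frac{1}{6} \cdot 29484 = -3 + 4914 = 4911$)
$v{\left(I \right)} = I^{2}$
$C = -8025$ ($C = \left(72 + 5^{2} \left(-51\right)\right) + \left(3111 - 9933\right) = \left(72 + 25 \left(-51\right)\right) + \left(3111 - 9933\right) = \left(72 - 1275\right) - 6822 = -1203 - 6822 = -8025$)
$\frac{n}{32261} + \frac{C}{-20515} = \frac{4911}{32261} - \frac{8025}{-20515} = 4911 \cdot \frac{1}{32261} - - \frac{1605}{4103} = \frac{4911}{32261} + \frac{1605}{4103} = \frac{71928738}{132366883}$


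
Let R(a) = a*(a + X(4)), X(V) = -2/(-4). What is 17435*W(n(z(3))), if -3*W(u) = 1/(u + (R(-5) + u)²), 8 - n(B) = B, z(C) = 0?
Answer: -69740/11259 ≈ -6.1942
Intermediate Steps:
n(B) = 8 - B
X(V) = ½ (X(V) = -2*(-¼) = ½)
R(a) = a*(½ + a) (R(a) = a*(a + ½) = a*(½ + a))
W(u) = -1/(3*(u + (45/2 + u)²)) (W(u) = -1/(3*(u + (-5*(½ - 5) + u)²)) = -1/(3*(u + (-5*(-9/2) + u)²)) = -1/(3*(u + (45/2 + u)²)))
17435*W(n(z(3))) = 17435*(-4/(6075 + 12*(8 - 1*0)² + 552*(8 - 1*0))) = 17435*(-4/(6075 + 12*(8 + 0)² + 552*(8 + 0))) = 17435*(-4/(6075 + 12*8² + 552*8)) = 17435*(-4/(6075 + 12*64 + 4416)) = 17435*(-4/(6075 + 768 + 4416)) = 17435*(-4/11259) = -69740/11259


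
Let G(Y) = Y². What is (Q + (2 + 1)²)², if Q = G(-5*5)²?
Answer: 152594921956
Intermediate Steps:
Q = 390625 (Q = ((-5*5)²)² = ((-25)²)² = 625² = 390625)
(Q + (2 + 1)²)² = (390625 + (2 + 1)²)² = (390625 + 3²)² = (390625 + 9)² = 390634² = 152594921956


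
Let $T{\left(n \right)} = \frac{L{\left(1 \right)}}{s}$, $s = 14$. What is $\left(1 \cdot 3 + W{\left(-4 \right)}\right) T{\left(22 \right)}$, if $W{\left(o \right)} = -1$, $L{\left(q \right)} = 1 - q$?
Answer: $0$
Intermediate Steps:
$T{\left(n \right)} = 0$ ($T{\left(n \right)} = \frac{1 - 1}{14} = \left(1 - 1\right) \frac{1}{14} = 0 \cdot \frac{1}{14} = 0$)
$\left(1 \cdot 3 + W{\left(-4 \right)}\right) T{\left(22 \right)} = \left(1 \cdot 3 - 1\right) 0 = \left(3 - 1\right) 0 = 2 \cdot 0 = 0$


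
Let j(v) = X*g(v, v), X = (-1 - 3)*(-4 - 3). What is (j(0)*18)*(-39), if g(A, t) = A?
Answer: 0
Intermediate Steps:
X = 28 (X = -4*(-7) = 28)
j(v) = 28*v
(j(0)*18)*(-39) = ((28*0)*18)*(-39) = (0*18)*(-39) = 0*(-39) = 0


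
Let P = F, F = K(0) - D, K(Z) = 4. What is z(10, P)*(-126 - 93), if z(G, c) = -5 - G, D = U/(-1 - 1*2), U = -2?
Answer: 3285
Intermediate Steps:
D = ⅔ (D = -2/(-1 - 1*2) = -2/(-1 - 2) = -2/(-3) = -2*(-⅓) = ⅔ ≈ 0.66667)
F = 10/3 (F = 4 - 1*⅔ = 4 - ⅔ = 10/3 ≈ 3.3333)
P = 10/3 ≈ 3.3333
z(10, P)*(-126 - 93) = (-5 - 1*10)*(-126 - 93) = (-5 - 10)*(-219) = -15*(-219) = 3285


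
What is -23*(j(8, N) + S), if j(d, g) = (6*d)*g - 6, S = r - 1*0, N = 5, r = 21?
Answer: -5865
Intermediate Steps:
S = 21 (S = 21 - 1*0 = 21 + 0 = 21)
j(d, g) = -6 + 6*d*g (j(d, g) = 6*d*g - 6 = -6 + 6*d*g)
-23*(j(8, N) + S) = -23*((-6 + 6*8*5) + 21) = -23*((-6 + 240) + 21) = -23*(234 + 21) = -23*255 = -5865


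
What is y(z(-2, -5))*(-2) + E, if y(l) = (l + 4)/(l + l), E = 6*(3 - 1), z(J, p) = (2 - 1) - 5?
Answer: 12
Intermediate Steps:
z(J, p) = -4 (z(J, p) = 1 - 5 = -4)
E = 12 (E = 6*2 = 12)
y(l) = (4 + l)/(2*l) (y(l) = (4 + l)/((2*l)) = (4 + l)*(1/(2*l)) = (4 + l)/(2*l))
y(z(-2, -5))*(-2) + E = ((½)*(4 - 4)/(-4))*(-2) + 12 = ((½)*(-¼)*0)*(-2) + 12 = 0*(-2) + 12 = 0 + 12 = 12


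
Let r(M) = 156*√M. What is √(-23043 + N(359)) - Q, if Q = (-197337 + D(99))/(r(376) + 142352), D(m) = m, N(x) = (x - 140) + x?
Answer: 877413243/632966924 - 3846141*√94/1265933848 + I*√22465 ≈ 1.3567 + 149.88*I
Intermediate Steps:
N(x) = -140 + 2*x (N(x) = (-140 + x) + x = -140 + 2*x)
Q = -197238/(142352 + 312*√94) (Q = (-197337 + 99)/(156*√376 + 142352) = -197238/(156*(2*√94) + 142352) = -197238/(312*√94 + 142352) = -197238/(142352 + 312*√94) ≈ -1.3567)
√(-23043 + N(359)) - Q = √(-23043 + (-140 + 2*359)) - (-877413243/632966924 + 3846141*√94/1265933848) = √(-23043 + (-140 + 718)) + (877413243/632966924 - 3846141*√94/1265933848) = √(-23043 + 578) + (877413243/632966924 - 3846141*√94/1265933848) = √(-22465) + (877413243/632966924 - 3846141*√94/1265933848) = I*√22465 + (877413243/632966924 - 3846141*√94/1265933848) = 877413243/632966924 - 3846141*√94/1265933848 + I*√22465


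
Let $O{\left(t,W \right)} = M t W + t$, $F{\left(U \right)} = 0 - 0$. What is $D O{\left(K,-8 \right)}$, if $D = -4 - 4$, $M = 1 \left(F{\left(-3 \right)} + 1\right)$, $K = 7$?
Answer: $392$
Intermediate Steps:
$F{\left(U \right)} = 0$ ($F{\left(U \right)} = 0 + 0 = 0$)
$M = 1$ ($M = 1 \left(0 + 1\right) = 1 \cdot 1 = 1$)
$O{\left(t,W \right)} = t + W t$ ($O{\left(t,W \right)} = 1 t W + t = t W + t = W t + t = t + W t$)
$D = -8$ ($D = -4 - 4 = -8$)
$D O{\left(K,-8 \right)} = - 8 \cdot 7 \left(1 - 8\right) = - 8 \cdot 7 \left(-7\right) = \left(-8\right) \left(-49\right) = 392$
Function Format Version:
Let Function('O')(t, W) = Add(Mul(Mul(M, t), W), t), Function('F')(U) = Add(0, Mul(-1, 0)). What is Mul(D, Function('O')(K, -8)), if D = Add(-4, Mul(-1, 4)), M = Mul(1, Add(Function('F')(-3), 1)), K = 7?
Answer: 392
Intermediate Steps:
Function('F')(U) = 0 (Function('F')(U) = Add(0, 0) = 0)
M = 1 (M = Mul(1, Add(0, 1)) = Mul(1, 1) = 1)
Function('O')(t, W) = Add(t, Mul(W, t)) (Function('O')(t, W) = Add(Mul(Mul(1, t), W), t) = Add(Mul(t, W), t) = Add(Mul(W, t), t) = Add(t, Mul(W, t)))
D = -8 (D = Add(-4, -4) = -8)
Mul(D, Function('O')(K, -8)) = Mul(-8, Mul(7, Add(1, -8))) = Mul(-8, Mul(7, -7)) = Mul(-8, -49) = 392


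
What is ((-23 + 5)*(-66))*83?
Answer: 98604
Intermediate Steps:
((-23 + 5)*(-66))*83 = -18*(-66)*83 = 1188*83 = 98604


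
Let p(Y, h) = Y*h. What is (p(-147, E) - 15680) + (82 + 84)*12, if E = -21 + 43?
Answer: -16922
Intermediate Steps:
E = 22
(p(-147, E) - 15680) + (82 + 84)*12 = (-147*22 - 15680) + (82 + 84)*12 = (-3234 - 15680) + 166*12 = -18914 + 1992 = -16922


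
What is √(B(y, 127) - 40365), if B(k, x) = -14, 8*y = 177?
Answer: I*√40379 ≈ 200.95*I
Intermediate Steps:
y = 177/8 (y = (⅛)*177 = 177/8 ≈ 22.125)
√(B(y, 127) - 40365) = √(-14 - 40365) = √(-40379) = I*√40379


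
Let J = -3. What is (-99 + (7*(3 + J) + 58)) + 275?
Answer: 234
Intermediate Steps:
(-99 + (7*(3 + J) + 58)) + 275 = (-99 + (7*(3 - 3) + 58)) + 275 = (-99 + (7*0 + 58)) + 275 = (-99 + (0 + 58)) + 275 = (-99 + 58) + 275 = -41 + 275 = 234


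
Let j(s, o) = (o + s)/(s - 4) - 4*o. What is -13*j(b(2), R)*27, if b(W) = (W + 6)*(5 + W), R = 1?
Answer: 4077/4 ≈ 1019.3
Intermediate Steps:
b(W) = (5 + W)*(6 + W) (b(W) = (6 + W)*(5 + W) = (5 + W)*(6 + W))
j(s, o) = -4*o + (o + s)/(-4 + s) (j(s, o) = (o + s)/(-4 + s) - 4*o = -4*o + (o + s)/(-4 + s))
-13*j(b(2), R)*27 = -13*((30 + 2² + 11*2) + 17*1 - 4*1*(30 + 2² + 11*2))/(-4 + (30 + 2² + 11*2))*27 = -13*((30 + 4 + 22) + 17 - 4*1*(30 + 4 + 22))/(-4 + (30 + 4 + 22))*27 = -13*(56 + 17 - 4*1*56)/(-4 + 56)*27 = -13*(56 + 17 - 224)/52*27 = -(-151)/4*27 = -13*(-151/52)*27 = (151/4)*27 = 4077/4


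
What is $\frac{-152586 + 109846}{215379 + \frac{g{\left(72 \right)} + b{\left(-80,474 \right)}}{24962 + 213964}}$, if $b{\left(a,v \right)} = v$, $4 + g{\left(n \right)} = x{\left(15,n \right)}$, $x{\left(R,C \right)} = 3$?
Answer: $- \frac{10211697240}{51459643427} \approx -0.19844$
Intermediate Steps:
$g{\left(n \right)} = -1$ ($g{\left(n \right)} = -4 + 3 = -1$)
$\frac{-152586 + 109846}{215379 + \frac{g{\left(72 \right)} + b{\left(-80,474 \right)}}{24962 + 213964}} = \frac{-152586 + 109846}{215379 + \frac{-1 + 474}{24962 + 213964}} = - \frac{42740}{215379 + \frac{473}{238926}} = - \frac{42740}{\frac{51459643427}{238926}} = \left(-42740\right) \frac{238926}{51459643427} = - \frac{10211697240}{51459643427}$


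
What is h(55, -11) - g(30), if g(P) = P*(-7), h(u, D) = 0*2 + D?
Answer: 199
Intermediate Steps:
h(u, D) = D (h(u, D) = 0 + D = D)
g(P) = -7*P
h(55, -11) - g(30) = -11 - (-7)*30 = -11 - 1*(-210) = -11 + 210 = 199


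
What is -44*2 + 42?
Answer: -46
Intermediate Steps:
-44*2 + 42 = -88 + 42 = -46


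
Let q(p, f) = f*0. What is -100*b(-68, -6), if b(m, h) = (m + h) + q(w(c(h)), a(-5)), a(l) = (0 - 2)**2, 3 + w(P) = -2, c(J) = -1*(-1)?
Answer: 7400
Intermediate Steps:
c(J) = 1
w(P) = -5 (w(P) = -3 - 2 = -5)
a(l) = 4 (a(l) = (-2)**2 = 4)
q(p, f) = 0
b(m, h) = h + m (b(m, h) = (m + h) + 0 = (h + m) + 0 = h + m)
-100*b(-68, -6) = -100*(-6 - 68) = -100*(-74) = 7400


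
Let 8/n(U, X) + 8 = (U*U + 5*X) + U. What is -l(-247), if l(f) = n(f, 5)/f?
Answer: 8/15012413 ≈ 5.3289e-7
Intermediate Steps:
n(U, X) = 8/(-8 + U + U**2 + 5*X) (n(U, X) = 8/(-8 + ((U*U + 5*X) + U)) = 8/(-8 + ((U**2 + 5*X) + U)) = 8/(-8 + (U + U**2 + 5*X)) = 8/(-8 + U + U**2 + 5*X))
l(f) = 8/(f*(17 + f + f**2)) (l(f) = (8/(-8 + f + f**2 + 5*5))/f = (8/(-8 + f + f**2 + 25))/f = (8/(17 + f + f**2))/f = 8/(f*(17 + f + f**2)))
-l(-247) = -8/((-247)*(17 - 247 + (-247)**2)) = -8*(-1)/(247*(17 - 247 + 61009)) = -8*(-1)/(247*60779) = -1*(-8/15012413) = 8/15012413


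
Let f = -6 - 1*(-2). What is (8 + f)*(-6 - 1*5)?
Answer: -44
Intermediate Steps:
f = -4 (f = -6 + 2 = -4)
(8 + f)*(-6 - 1*5) = (8 - 4)*(-6 - 1*5) = 4*(-6 - 5) = 4*(-11) = -44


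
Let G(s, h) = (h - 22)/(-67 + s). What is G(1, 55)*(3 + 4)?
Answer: -7/2 ≈ -3.5000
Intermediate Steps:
G(s, h) = (-22 + h)/(-67 + s)
G(1, 55)*(3 + 4) = ((-22 + 55)/(-67 + 1))*(3 + 4) = (33/(-66))*7 = -1/66*33*7 = -½*7 = -7/2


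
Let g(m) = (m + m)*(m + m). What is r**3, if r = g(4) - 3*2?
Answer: 195112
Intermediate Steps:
g(m) = 4*m**2 (g(m) = (2*m)*(2*m) = 4*m**2)
r = 58 (r = 4*4**2 - 3*2 = 4*16 - 6 = 64 - 6 = 58)
r**3 = 58**3 = 195112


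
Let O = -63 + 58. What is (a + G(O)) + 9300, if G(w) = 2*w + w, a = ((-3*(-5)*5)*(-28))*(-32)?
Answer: 76485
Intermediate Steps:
O = -5
a = 67200 (a = ((15*5)*(-28))*(-32) = (75*(-28))*(-32) = -2100*(-32) = 67200)
G(w) = 3*w
(a + G(O)) + 9300 = (67200 + 3*(-5)) + 9300 = (67200 - 15) + 9300 = 67185 + 9300 = 76485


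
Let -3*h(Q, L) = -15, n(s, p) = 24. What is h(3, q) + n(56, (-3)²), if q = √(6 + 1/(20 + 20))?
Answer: 29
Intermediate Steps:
q = √2410/20 (q = √(6 + 1/40) = √(241/40) = √2410/20 ≈ 2.4546)
h(Q, L) = 5 (h(Q, L) = -⅓*(-15) = 5)
h(3, q) + n(56, (-3)²) = 5 + 24 = 29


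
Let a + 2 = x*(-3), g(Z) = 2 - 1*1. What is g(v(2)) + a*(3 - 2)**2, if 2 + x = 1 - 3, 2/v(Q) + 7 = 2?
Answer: 11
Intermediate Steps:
v(Q) = -2/5 (v(Q) = 2/(-7 + 2) = 2/(-5) = 2*(-1/5) = -2/5)
x = -4 (x = -2 + (1 - 3) = -2 - 2 = -4)
g(Z) = 1 (g(Z) = 2 - 1 = 1)
a = 10 (a = -2 - 4*(-3) = -2 + 12 = 10)
g(v(2)) + a*(3 - 2)**2 = 1 + 10*(3 - 2)**2 = 1 + 10*1**2 = 1 + 10*1 = 1 + 10 = 11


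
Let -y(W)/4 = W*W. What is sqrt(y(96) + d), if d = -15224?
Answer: 2*I*sqrt(13022) ≈ 228.23*I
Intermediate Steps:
y(W) = -4*W**2 (y(W) = -4*W*W = -4*W**2)
sqrt(y(96) + d) = sqrt(-4*96**2 - 15224) = sqrt(-4*9216 - 15224) = sqrt(-36864 - 15224) = sqrt(-52088) = 2*I*sqrt(13022)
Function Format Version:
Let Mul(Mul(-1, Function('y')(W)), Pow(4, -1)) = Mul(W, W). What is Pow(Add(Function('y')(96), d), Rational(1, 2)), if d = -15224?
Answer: Mul(2, I, Pow(13022, Rational(1, 2))) ≈ Mul(228.23, I)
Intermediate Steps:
Function('y')(W) = Mul(-4, Pow(W, 2)) (Function('y')(W) = Mul(-4, Mul(W, W)) = Mul(-4, Pow(W, 2)))
Pow(Add(Function('y')(96), d), Rational(1, 2)) = Pow(Add(Mul(-4, Pow(96, 2)), -15224), Rational(1, 2)) = Pow(Add(Mul(-4, 9216), -15224), Rational(1, 2)) = Pow(Add(-36864, -15224), Rational(1, 2)) = Pow(-52088, Rational(1, 2)) = Mul(2, I, Pow(13022, Rational(1, 2)))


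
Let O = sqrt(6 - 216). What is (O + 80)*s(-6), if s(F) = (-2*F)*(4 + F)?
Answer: -1920 - 24*I*sqrt(210) ≈ -1920.0 - 347.79*I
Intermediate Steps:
s(F) = -2*F*(4 + F)
O = I*sqrt(210) (O = sqrt(-210) = I*sqrt(210) ≈ 14.491*I)
(O + 80)*s(-6) = (I*sqrt(210) + 80)*(-2*(-6)*(4 - 6)) = (80 + I*sqrt(210))*(-2*(-6)*(-2)) = (80 + I*sqrt(210))*(-24) = -1920 - 24*I*sqrt(210)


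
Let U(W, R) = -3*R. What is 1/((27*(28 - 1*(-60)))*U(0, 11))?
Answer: -1/78408 ≈ -1.2754e-5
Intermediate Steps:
1/((27*(28 - 1*(-60)))*U(0, 11)) = 1/((27*(28 - 1*(-60)))*(-3*11)) = 1/((27*(28 + 60))*(-33)) = 1/((27*88)*(-33)) = 1/(2376*(-33)) = 1/(-78408) = -1/78408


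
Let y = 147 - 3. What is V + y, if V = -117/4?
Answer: 459/4 ≈ 114.75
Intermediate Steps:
y = 144
V = -117/4 (V = -117*¼ = -117/4 ≈ -29.250)
V + y = -117/4 + 144 = 459/4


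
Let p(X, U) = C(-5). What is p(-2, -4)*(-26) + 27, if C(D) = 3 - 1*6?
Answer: 105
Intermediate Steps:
C(D) = -3 (C(D) = 3 - 6 = -3)
p(X, U) = -3
p(-2, -4)*(-26) + 27 = -3*(-26) + 27 = 78 + 27 = 105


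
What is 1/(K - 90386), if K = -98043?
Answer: -1/188429 ≈ -5.3070e-6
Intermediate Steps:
1/(K - 90386) = 1/(-98043 - 90386) = 1/(-188429) = -1/188429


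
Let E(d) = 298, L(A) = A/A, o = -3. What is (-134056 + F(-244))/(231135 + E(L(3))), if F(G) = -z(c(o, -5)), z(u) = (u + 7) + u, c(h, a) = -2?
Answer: -134059/231433 ≈ -0.57926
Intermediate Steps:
L(A) = 1
z(u) = 7 + 2*u (z(u) = (7 + u) + u = 7 + 2*u)
F(G) = -3 (F(G) = -(7 + 2*(-2)) = -(7 - 4) = -1*3 = -3)
(-134056 + F(-244))/(231135 + E(L(3))) = (-134056 - 3)/(231135 + 298) = -134059/231433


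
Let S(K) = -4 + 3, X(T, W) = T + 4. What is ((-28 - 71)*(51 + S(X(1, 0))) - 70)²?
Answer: 25200400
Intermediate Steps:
X(T, W) = 4 + T
S(K) = -1
((-28 - 71)*(51 + S(X(1, 0))) - 70)² = ((-28 - 71)*(51 - 1) - 70)² = (-99*50 - 70)² = (-4950 - 70)² = (-5020)² = 25200400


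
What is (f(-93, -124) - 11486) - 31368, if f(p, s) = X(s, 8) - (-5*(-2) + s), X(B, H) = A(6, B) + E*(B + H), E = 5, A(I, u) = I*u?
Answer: -44064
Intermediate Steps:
X(B, H) = 5*H + 11*B (X(B, H) = 6*B + 5*(B + H) = 6*B + (5*B + 5*H) = 5*H + 11*B)
f(p, s) = 30 + 10*s (f(p, s) = (5*8 + 11*s) - (-5*(-2) + s) = (40 + 11*s) - (10 + s) = (40 + 11*s) + (-10 - s) = 30 + 10*s)
(f(-93, -124) - 11486) - 31368 = ((30 + 10*(-124)) - 11486) - 31368 = ((30 - 1240) - 11486) - 31368 = (-1210 - 11486) - 31368 = -12696 - 31368 = -44064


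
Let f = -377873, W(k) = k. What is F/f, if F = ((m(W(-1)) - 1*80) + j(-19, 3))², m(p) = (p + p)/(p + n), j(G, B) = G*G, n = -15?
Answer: -5058001/24183872 ≈ -0.20915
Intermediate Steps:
j(G, B) = G²
m(p) = 2*p/(-15 + p) (m(p) = (p + p)/(p - 15) = (2*p)/(-15 + p) = 2*p/(-15 + p))
F = 5058001/64 (F = ((2*(-1)/(-15 - 1) - 1*80) + (-19)²)² = ((2*(-1)/(-16) - 80) + 361)² = ((2*(-1)*(-1/16) - 80) + 361)² = ((⅛ - 80) + 361)² = (-639/8 + 361)² = (2249/8)² = 5058001/64 ≈ 79031.)
F/f = (5058001/64)/(-377873) = (5058001/64)*(-1/377873) = -5058001/24183872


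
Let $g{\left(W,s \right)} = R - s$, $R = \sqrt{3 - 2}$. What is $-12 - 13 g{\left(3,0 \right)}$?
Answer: $-25$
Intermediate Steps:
$R = 1$ ($R = \sqrt{1} = 1$)
$g{\left(W,s \right)} = 1 - s$
$-12 - 13 g{\left(3,0 \right)} = -12 - 13 \left(1 - 0\right) = -12 - 13 \left(1 + 0\right) = -12 - 13 = -25$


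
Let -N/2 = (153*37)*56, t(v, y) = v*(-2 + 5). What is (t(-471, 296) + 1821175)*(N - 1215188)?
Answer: -3365140285640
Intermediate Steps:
t(v, y) = 3*v (t(v, y) = v*3 = 3*v)
N = -634032 (N = -2*153*37*56 = -11322*56 = -2*317016 = -634032)
(t(-471, 296) + 1821175)*(N - 1215188) = (3*(-471) + 1821175)*(-634032 - 1215188) = (-1413 + 1821175)*(-1849220) = 1819762*(-1849220) = -3365140285640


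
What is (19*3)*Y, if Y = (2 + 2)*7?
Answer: 1596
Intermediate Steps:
Y = 28 (Y = 4*7 = 28)
(19*3)*Y = (19*3)*28 = 57*28 = 1596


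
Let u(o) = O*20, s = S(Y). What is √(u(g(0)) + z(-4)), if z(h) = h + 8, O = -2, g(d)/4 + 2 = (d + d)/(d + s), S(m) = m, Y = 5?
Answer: 6*I ≈ 6.0*I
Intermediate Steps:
s = 5
g(d) = -8 + 8*d/(5 + d) (g(d) = -8 + 4*((d + d)/(d + 5)) = -8 + 4*((2*d)/(5 + d)) = -8 + 4*(2*d/(5 + d)) = -8 + 8*d/(5 + d))
z(h) = 8 + h
u(o) = -40 (u(o) = -2*20 = -40)
√(u(g(0)) + z(-4)) = √(-40 + (8 - 4)) = √(-40 + 4) = √(-36) = 6*I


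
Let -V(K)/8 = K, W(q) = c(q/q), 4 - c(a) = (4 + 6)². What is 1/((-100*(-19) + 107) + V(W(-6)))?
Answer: 1/2775 ≈ 0.00036036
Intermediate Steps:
c(a) = -96 (c(a) = 4 - (4 + 6)² = 4 - 1*10² = 4 - 1*100 = 4 - 100 = -96)
W(q) = -96
V(K) = -8*K
1/((-100*(-19) + 107) + V(W(-6))) = 1/((-100*(-19) + 107) - 8*(-96)) = 1/((1900 + 107) + 768) = 1/(2007 + 768) = 1/2775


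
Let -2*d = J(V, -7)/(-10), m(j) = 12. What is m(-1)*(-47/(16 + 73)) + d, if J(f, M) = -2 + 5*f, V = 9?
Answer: -7453/1780 ≈ -4.1871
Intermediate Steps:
d = 43/20 (d = -(-2 + 5*9)/(2*(-10)) = -(-2 + 45)*(-1)/(2*10) = -43*(-1)/(2*10) = -1/2*(-43/10) = 43/20 ≈ 2.1500)
m(-1)*(-47/(16 + 73)) + d = 12*(-47/(16 + 73)) + 43/20 = 12*(-47/89) + 43/20 = -564/89 + 43/20 = -7453/1780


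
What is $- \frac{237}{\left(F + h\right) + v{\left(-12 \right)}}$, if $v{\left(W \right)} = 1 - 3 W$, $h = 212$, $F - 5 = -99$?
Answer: $- \frac{237}{155} \approx -1.529$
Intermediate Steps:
$F = -94$ ($F = 5 - 99 = -94$)
$- \frac{237}{\left(F + h\right) + v{\left(-12 \right)}} = - \frac{237}{\left(-94 + 212\right) + \left(1 - -36\right)} = - \frac{237}{118 + \left(1 + 36\right)} = - \frac{237}{118 + 37} = - \frac{237}{155}$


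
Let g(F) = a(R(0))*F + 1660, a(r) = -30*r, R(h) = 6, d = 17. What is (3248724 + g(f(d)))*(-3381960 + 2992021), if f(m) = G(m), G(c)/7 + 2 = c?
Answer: -1260081639476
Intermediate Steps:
G(c) = -14 + 7*c
f(m) = -14 + 7*m
g(F) = 1660 - 180*F (g(F) = (-30*6)*F + 1660 = -180*F + 1660 = 1660 - 180*F)
(3248724 + g(f(d)))*(-3381960 + 2992021) = (3248724 + (1660 - 180*(-14 + 7*17)))*(-3381960 + 2992021) = (3248724 + (1660 - 180*(-14 + 119)))*(-389939) = (3248724 + (1660 - 180*105))*(-389939) = (3248724 + (1660 - 18900))*(-389939) = (3248724 - 17240)*(-389939) = 3231484*(-389939) = -1260081639476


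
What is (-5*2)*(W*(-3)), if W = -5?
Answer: -150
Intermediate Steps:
(-5*2)*(W*(-3)) = (-5*2)*(-5*(-3)) = -10*15 = -150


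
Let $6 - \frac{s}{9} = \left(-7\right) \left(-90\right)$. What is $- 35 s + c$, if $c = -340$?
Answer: $196220$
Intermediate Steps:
$s = -5616$ ($s = 54 - 9 \left(\left(-7\right) \left(-90\right)\right) = 54 - 5670 = -5616$)
$- 35 s + c = \left(-35\right) \left(-5616\right) - 340 = 196560 - 340 = 196220$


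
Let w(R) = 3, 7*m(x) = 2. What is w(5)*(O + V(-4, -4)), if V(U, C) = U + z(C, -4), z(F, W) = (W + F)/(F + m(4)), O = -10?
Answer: -462/13 ≈ -35.538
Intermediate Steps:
m(x) = 2/7 (m(x) = (⅐)*2 = 2/7)
z(F, W) = (F + W)/(2/7 + F) (z(F, W) = (W + F)/(F + 2/7) = (F + W)/(2/7 + F))
V(U, C) = U + 7*(-4 + C)/(2 + 7*C) (V(U, C) = U + 7*(C - 4)/(2 + 7*C) = U + 7*(-4 + C)/(2 + 7*C))
w(5)*(O + V(-4, -4)) = 3*(-10 + (-4 + (-4 - 4)/(2/7 - 4))) = 3*(-10 + (-4 - 8/(-26/7))) = 3*(-10 + (-4 - 7/26*(-8))) = 3*(-10 + (-4 + 28/13)) = 3*(-10 - 24/13) = 3*(-154/13) = -462/13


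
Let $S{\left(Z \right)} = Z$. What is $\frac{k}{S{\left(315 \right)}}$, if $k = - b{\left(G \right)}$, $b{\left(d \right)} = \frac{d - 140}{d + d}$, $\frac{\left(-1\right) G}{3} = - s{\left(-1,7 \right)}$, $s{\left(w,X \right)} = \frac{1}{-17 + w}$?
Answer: $- \frac{841}{630} \approx -1.3349$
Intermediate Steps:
$G = - \frac{1}{6}$ ($G = - 3 \left(- \frac{1}{-17 - 1}\right) = - 3 \left(- \frac{1}{-18}\right) = - 3 \left(\left(-1\right) \left(- \frac{1}{18}\right)\right) = \left(-3\right) \frac{1}{18} = - \frac{1}{6} \approx -0.16667$)
$b{\left(d \right)} = \frac{-140 + d}{2 d}$
$k = - \frac{841}{2}$ ($k = - \frac{-140 - \frac{1}{6}}{2 \left(- \frac{1}{6}\right)} = - \frac{\left(-6\right) \left(-841\right)}{2 \cdot 6} = \left(-1\right) \frac{841}{2} = - \frac{841}{2} \approx -420.5$)
$\frac{k}{S{\left(315 \right)}} = - \frac{841}{2 \cdot 315} = \left(- \frac{841}{2}\right) \frac{1}{315} = - \frac{841}{630}$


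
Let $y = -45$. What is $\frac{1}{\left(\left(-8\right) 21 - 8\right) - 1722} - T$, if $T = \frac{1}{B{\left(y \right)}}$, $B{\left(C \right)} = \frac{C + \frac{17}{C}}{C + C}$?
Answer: $- \frac{3844471}{1937858} \approx -1.9839$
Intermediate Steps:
$B{\left(C \right)} = \frac{C + \frac{17}{C}}{2 C}$
$T = \frac{2025}{1021}$ ($T = \frac{1}{\frac{1}{2} \cdot \frac{1}{2025} \left(17 + \left(-45\right)^{2}\right)} = \frac{1}{\frac{1}{2} \cdot \frac{1}{2025} \left(17 + 2025\right)} = \frac{1}{\frac{1}{2} \cdot \frac{1}{2025} \cdot 2042} = \frac{1}{\frac{1021}{2025}} = \frac{2025}{1021} \approx 1.9833$)
$\frac{1}{\left(\left(-8\right) 21 - 8\right) - 1722} - T = \frac{1}{\left(\left(-8\right) 21 - 8\right) - 1722} - \frac{2025}{1021} = \frac{1}{\left(-168 - 8\right) - 1722} - \frac{2025}{1021} = \frac{1}{-176 - 1722} - \frac{2025}{1021} = \frac{1}{-1898} - \frac{2025}{1021} = - \frac{1}{1898} - \frac{2025}{1021} = - \frac{3844471}{1937858}$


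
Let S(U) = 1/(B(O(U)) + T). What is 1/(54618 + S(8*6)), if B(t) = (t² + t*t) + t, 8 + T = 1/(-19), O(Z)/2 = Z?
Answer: 351879/19218927241 ≈ 1.8309e-5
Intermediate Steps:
O(Z) = 2*Z
T = -153/19 (T = -8 + 1/(-19) = -8 - 1/19 = -153/19 ≈ -8.0526)
B(t) = t + 2*t² (B(t) = (t² + t²) + t = 2*t² + t = t + 2*t²)
S(U) = 1/(-153/19 + 2*U*(1 + 4*U)) (S(U) = 1/((2*U)*(1 + 2*(2*U)) - 153/19) = 1/((2*U)*(1 + 4*U) - 153/19) = 1/(2*U*(1 + 4*U) - 153/19) = 1/(-153/19 + 2*U*(1 + 4*U)))
1/(54618 + S(8*6)) = 1/(54618 + 19/(-153 + 38*(8*6)*(1 + 4*(8*6)))) = 1/(54618 + 19/(-153 + 38*48*(1 + 4*48))) = 1/(54618 + 19/(-153 + 38*48*(1 + 192))) = 1/(54618 + 19/(-153 + 38*48*193)) = 1/(54618 + 19/(-153 + 352032)) = 1/(54618 + 19/351879) = 1/(19218927241/351879) = 351879/19218927241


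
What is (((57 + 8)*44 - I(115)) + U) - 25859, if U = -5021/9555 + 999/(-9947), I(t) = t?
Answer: -44834630878/1939665 ≈ -23115.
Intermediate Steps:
U = -1214068/1939665 (U = -5021*1/9555 + 999*(-1/9947) = -5021/9555 - 999/9947 = -1214068/1939665 ≈ -0.62592)
(((57 + 8)*44 - I(115)) + U) - 25859 = (((57 + 8)*44 - 1*115) - 1214068/1939665) - 25859 = ((65*44 - 115) - 1214068/1939665) - 25859 = ((2860 - 115) - 1214068/1939665) - 25859 = (2745 - 1214068/1939665) - 25859 = 5323166357/1939665 - 25859 = -44834630878/1939665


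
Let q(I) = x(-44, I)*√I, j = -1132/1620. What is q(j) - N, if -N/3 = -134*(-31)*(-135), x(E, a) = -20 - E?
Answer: -1682370 + 8*I*√1415/15 ≈ -1.6824e+6 + 20.062*I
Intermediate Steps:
N = 1682370 (N = -3*(-134*(-31))*(-135) = -12462*(-135) = -3*(-560790) = 1682370)
j = -283/405 (j = -1132*1/1620 = -283/405 ≈ -0.69877)
q(I) = 24*√I (q(I) = (-20 - 1*(-44))*√I = (-20 + 44)*√I = 24*√I)
q(j) - N = 24*√(-283/405) - 1*1682370 = 24*(I*√1415/45) - 1682370 = 8*I*√1415/15 - 1682370 = -1682370 + 8*I*√1415/15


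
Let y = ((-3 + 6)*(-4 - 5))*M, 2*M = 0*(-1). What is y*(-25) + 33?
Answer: 33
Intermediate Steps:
M = 0 (M = (0*(-1))/2 = (1/2)*0 = 0)
y = 0 (y = ((-3 + 6)*(-4 - 5))*0 = (3*(-9))*0 = -27*0 = 0)
y*(-25) + 33 = 0*(-25) + 33 = 0 + 33 = 33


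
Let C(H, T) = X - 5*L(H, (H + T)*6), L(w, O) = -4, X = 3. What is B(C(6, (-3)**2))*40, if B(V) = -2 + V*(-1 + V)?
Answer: 20160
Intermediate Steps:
C(H, T) = 23 (C(H, T) = 3 - 5*(-4) = 3 + 20 = 23)
B(C(6, (-3)**2))*40 = (-2 + 23**2 - 1*23)*40 = (-2 + 529 - 23)*40 = 504*40 = 20160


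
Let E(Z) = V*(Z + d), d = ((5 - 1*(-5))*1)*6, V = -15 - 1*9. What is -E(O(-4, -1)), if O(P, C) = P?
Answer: 1344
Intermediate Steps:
V = -24 (V = -15 - 9 = -24)
d = 60 (d = ((5 + 5)*1)*6 = (10*1)*6 = 10*6 = 60)
E(Z) = -1440 - 24*Z (E(Z) = -24*(Z + 60) = -24*(60 + Z) = -1440 - 24*Z)
-E(O(-4, -1)) = -(-1440 - 24*(-4)) = -(-1440 + 96) = -1*(-1344) = 1344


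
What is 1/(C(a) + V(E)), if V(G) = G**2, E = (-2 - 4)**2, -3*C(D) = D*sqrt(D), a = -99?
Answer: 16/22067 - 11*I*sqrt(11)/198603 ≈ 0.00072506 - 0.0001837*I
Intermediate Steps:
C(D) = -D**(3/2)/3 (C(D) = -D*sqrt(D)/3 = -D**(3/2)/3)
E = 36 (E = (-6)**2 = 36)
1/(C(a) + V(E)) = 1/(-(-99)*I*sqrt(11) + 36**2) = 1/(-(-99)*I*sqrt(11) + 1296) = 1/(99*I*sqrt(11) + 1296) = 1/(1296 + 99*I*sqrt(11))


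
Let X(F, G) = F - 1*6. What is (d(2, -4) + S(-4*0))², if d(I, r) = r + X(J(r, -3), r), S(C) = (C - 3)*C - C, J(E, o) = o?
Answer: 169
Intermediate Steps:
X(F, G) = -6 + F (X(F, G) = F - 6 = -6 + F)
S(C) = -C + C*(-3 + C) (S(C) = (-3 + C)*C - C = C*(-3 + C) - C = -C + C*(-3 + C))
d(I, r) = -9 + r (d(I, r) = r + (-6 - 3) = r - 9 = -9 + r)
(d(2, -4) + S(-4*0))² = ((-9 - 4) + (-4*0)*(-4 - 4*0))² = (-13 + 0*(-4 + 0))² = (-13 + 0*(-4))² = (-13 + 0)² = (-13)² = 169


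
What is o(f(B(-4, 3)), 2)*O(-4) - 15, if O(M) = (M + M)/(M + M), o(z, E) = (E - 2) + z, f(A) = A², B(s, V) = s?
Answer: 1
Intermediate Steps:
o(z, E) = -2 + E + z (o(z, E) = (-2 + E) + z = -2 + E + z)
O(M) = 1 (O(M) = (2*M)/((2*M)) = (2*M)*(1/(2*M)) = 1)
o(f(B(-4, 3)), 2)*O(-4) - 15 = (-2 + 2 + (-4)²)*1 - 15 = (-2 + 2 + 16)*1 - 15 = 16*1 - 15 = 16 - 15 = 1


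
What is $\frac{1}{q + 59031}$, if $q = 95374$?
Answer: $\frac{1}{154405} \approx 6.4765 \cdot 10^{-6}$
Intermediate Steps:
$\frac{1}{q + 59031} = \frac{1}{95374 + 59031} = \frac{1}{154405}$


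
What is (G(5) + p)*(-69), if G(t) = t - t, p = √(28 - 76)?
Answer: -276*I*√3 ≈ -478.05*I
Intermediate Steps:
p = 4*I*√3 (p = √(-48) = 4*I*√3 ≈ 6.9282*I)
G(t) = 0
(G(5) + p)*(-69) = (0 + 4*I*√3)*(-69) = (4*I*√3)*(-69) = -276*I*√3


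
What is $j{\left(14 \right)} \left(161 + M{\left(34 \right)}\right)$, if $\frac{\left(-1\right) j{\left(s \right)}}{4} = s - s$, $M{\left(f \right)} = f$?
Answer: $0$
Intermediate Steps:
$j{\left(s \right)} = 0$ ($j{\left(s \right)} = - 4 \left(s - s\right) = \left(-4\right) 0 = 0$)
$j{\left(14 \right)} \left(161 + M{\left(34 \right)}\right) = 0 \left(161 + 34\right) = 0 \cdot 195 = 0$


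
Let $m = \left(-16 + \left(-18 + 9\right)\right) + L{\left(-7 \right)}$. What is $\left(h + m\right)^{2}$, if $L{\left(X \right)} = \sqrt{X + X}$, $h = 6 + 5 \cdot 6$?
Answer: $\left(11 + i \sqrt{14}\right)^{2} \approx 107.0 + 82.316 i$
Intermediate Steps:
$h = 36$ ($h = 6 + 30 = 36$)
$L{\left(X \right)} = \sqrt{2} \sqrt{X}$ ($L{\left(X \right)} = \sqrt{2 X} = \sqrt{2} \sqrt{X}$)
$m = -25 + i \sqrt{14}$ ($m = \left(-16 + \left(-18 + 9\right)\right) + \sqrt{2} \sqrt{-7} = \left(-16 - 9\right) + \sqrt{2} i \sqrt{7} = -25 + i \sqrt{14} \approx -25.0 + 3.7417 i$)
$\left(h + m\right)^{2} = \left(36 - \left(25 - i \sqrt{14}\right)\right)^{2} = \left(11 + i \sqrt{14}\right)^{2}$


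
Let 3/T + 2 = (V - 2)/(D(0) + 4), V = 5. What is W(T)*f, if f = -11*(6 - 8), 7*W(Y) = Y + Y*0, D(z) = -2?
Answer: -132/7 ≈ -18.857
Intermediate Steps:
T = -6 (T = 3/(-2 + (5 - 2)/(-2 + 4)) = 3/(-2 + 3/2) = 3/(-½) = 3*(-2) = -6)
W(Y) = Y/7 (W(Y) = (Y + Y*0)/7 = (Y + 0)/7 = Y/7)
f = 22 (f = -11*(-2) = 22)
W(T)*f = ((⅐)*(-6))*22 = -6/7*22 = -132/7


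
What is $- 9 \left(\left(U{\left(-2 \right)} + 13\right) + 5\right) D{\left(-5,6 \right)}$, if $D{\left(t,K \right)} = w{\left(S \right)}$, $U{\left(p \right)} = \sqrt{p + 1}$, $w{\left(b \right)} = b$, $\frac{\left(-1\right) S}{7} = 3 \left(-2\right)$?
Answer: $-6804 - 378 i \approx -6804.0 - 378.0 i$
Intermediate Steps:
$S = 42$ ($S = - 7 \cdot 3 \left(-2\right) = \left(-7\right) \left(-6\right) = 42$)
$U{\left(p \right)} = \sqrt{1 + p}$
$D{\left(t,K \right)} = 42$
$- 9 \left(\left(U{\left(-2 \right)} + 13\right) + 5\right) D{\left(-5,6 \right)} = - 9 \left(\left(\sqrt{1 - 2} + 13\right) + 5\right) 42 = - 9 \left(\left(\sqrt{-1} + 13\right) + 5\right) 42 = - 9 \left(\left(i + 13\right) + 5\right) 42 = - 9 \left(\left(13 + i\right) + 5\right) 42 = - 9 \left(18 + i\right) 42 = \left(-162 - 9 i\right) 42 = -6804 - 378 i$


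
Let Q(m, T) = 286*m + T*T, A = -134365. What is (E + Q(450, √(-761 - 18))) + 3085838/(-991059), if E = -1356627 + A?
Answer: -1350886868027/991059 ≈ -1.3631e+6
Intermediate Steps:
Q(m, T) = T² + 286*m (Q(m, T) = 286*m + T² = T² + 286*m)
E = -1490992 (E = -1356627 - 134365 = -1490992)
(E + Q(450, √(-761 - 18))) + 3085838/(-991059) = (-1490992 + ((√(-761 - 18))² + 286*450)) + 3085838/(-991059) = (-1490992 + ((√(-779))² + 128700)) + 3085838*(-1/991059) = (-1490992 + ((I*√779)² + 128700)) - 3085838/991059 = (-1490992 + (-779 + 128700)) - 3085838/991059 = (-1490992 + 127921) - 3085838/991059 = -1363071 - 3085838/991059 = -1350886868027/991059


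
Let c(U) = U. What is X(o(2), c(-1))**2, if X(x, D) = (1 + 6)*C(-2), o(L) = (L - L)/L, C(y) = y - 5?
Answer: 2401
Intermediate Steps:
C(y) = -5 + y
o(L) = 0 (o(L) = 0/L = 0)
X(x, D) = -49 (X(x, D) = (1 + 6)*(-5 - 2) = 7*(-7) = -49)
X(o(2), c(-1))**2 = (-49)**2 = 2401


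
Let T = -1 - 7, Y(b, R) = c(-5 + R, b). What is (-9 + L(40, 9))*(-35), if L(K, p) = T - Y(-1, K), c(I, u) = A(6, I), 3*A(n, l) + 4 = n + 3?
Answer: 1960/3 ≈ 653.33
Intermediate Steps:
A(n, l) = -1/3 + n/3 (A(n, l) = -4/3 + (n + 3)/3 = -4/3 + (3 + n)/3 = -4/3 + (1 + n/3) = -1/3 + n/3)
c(I, u) = 5/3 (c(I, u) = -1/3 + (1/3)*6 = -1/3 + 2 = 5/3)
Y(b, R) = 5/3
T = -8
L(K, p) = -29/3 (L(K, p) = -8 - 1*5/3 = -8 - 5/3 = -29/3)
(-9 + L(40, 9))*(-35) = (-9 - 29/3)*(-35) = -56/3*(-35) = 1960/3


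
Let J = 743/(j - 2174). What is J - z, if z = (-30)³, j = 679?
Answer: 40364257/1495 ≈ 27000.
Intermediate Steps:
z = -27000
J = -743/1495 (J = 743/(679 - 2174) = 743/(-1495) = -1/1495*743 = -743/1495 ≈ -0.49699)
J - z = -743/1495 - 1*(-27000) = -743/1495 + 27000 = 40364257/1495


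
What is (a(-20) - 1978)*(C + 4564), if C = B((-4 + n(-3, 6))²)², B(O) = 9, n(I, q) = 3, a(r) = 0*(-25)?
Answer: -9187810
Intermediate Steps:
a(r) = 0
C = 81 (C = 9² = 81)
(a(-20) - 1978)*(C + 4564) = (0 - 1978)*(81 + 4564) = -1978*4645 = -9187810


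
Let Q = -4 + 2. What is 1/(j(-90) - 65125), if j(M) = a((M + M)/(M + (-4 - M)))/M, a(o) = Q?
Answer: -45/2930624 ≈ -1.5355e-5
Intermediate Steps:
Q = -2
a(o) = -2
j(M) = -2/M
1/(j(-90) - 65125) = 1/(-2/(-90) - 65125) = 1/(-2*(-1/90) - 65125) = 1/(1/45 - 65125) = 1/(-2930624/45) = -45/2930624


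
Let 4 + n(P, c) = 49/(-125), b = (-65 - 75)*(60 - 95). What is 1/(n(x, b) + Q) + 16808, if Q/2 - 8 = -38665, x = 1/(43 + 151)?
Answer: 162445941467/9664799 ≈ 16808.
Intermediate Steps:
x = 1/194 ≈ 0.0051546
b = 4900 (b = -140*(-35) = 4900)
n(P, c) = -549/125 (n(P, c) = -4 + 49/(-125) = -4 + 49*(-1/125) = -4 - 49/125 = -549/125)
Q = -77314 (Q = 16 + 2*(-38665) = 16 - 77330 = -77314)
1/(n(x, b) + Q) + 16808 = 1/(-549/125 - 77314) + 16808 = 1/(-9664799/125) + 16808 = -125/9664799 + 16808 = 162445941467/9664799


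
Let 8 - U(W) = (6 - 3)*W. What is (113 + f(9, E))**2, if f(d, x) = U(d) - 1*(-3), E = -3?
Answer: 9409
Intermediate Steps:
U(W) = 8 - 3*W (U(W) = 8 - (6 - 3)*W = 8 - 3*W)
f(d, x) = 11 - 3*d (f(d, x) = (8 - 3*d) - 1*(-3) = (8 - 3*d) + 3 = 11 - 3*d)
(113 + f(9, E))**2 = (113 + (11 - 3*9))**2 = (113 + (11 - 27))**2 = (113 - 16)**2 = 97**2 = 9409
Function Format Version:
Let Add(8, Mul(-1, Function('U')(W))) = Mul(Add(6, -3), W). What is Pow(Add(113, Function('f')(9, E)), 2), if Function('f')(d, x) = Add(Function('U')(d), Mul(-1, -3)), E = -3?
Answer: 9409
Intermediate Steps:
Function('U')(W) = Add(8, Mul(-3, W)) (Function('U')(W) = Add(8, Mul(-1, Mul(Add(6, -3), W))) = Add(8, Mul(-1, Mul(3, W))) = Add(8, Mul(-3, W)))
Function('f')(d, x) = Add(11, Mul(-3, d)) (Function('f')(d, x) = Add(Add(8, Mul(-3, d)), Mul(-1, -3)) = Add(Add(8, Mul(-3, d)), 3) = Add(11, Mul(-3, d)))
Pow(Add(113, Function('f')(9, E)), 2) = Pow(Add(113, Add(11, Mul(-3, 9))), 2) = Pow(Add(113, Add(11, -27)), 2) = Pow(Add(113, -16), 2) = Pow(97, 2) = 9409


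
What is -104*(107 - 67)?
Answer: -4160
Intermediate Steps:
-104*(107 - 67) = -104*40 = -4160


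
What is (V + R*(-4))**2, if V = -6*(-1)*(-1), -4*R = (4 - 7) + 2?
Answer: 49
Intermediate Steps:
R = 1/4 (R = -((4 - 7) + 2)/4 = -(-3 + 2)/4 = -1/4*(-1) = 1/4 ≈ 0.25000)
V = -6 (V = -(-6)*(-1) = -1*6 = -6)
(V + R*(-4))**2 = (-6 + (1/4)*(-4))**2 = (-6 - 1)**2 = (-7)**2 = 49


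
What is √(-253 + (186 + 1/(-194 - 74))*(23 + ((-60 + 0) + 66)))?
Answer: √92309853/134 ≈ 71.700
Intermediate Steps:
√(-253 + (186 + 1/(-194 - 74))*(23 + ((-60 + 0) + 66))) = √(-253 + (186 + 1/(-268))*(23 + (-60 + 66))) = √(-253 + (186 - 1/268)*(23 + 6)) = √(-253 + (49847/268)*29) = √(-253 + 1445563/268) = √(1377759/268) = √92309853/134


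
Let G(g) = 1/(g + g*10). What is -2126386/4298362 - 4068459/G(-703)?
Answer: 67616229028753714/2149181 ≈ 3.1461e+10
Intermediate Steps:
G(g) = 1/(11*g) (G(g) = 1/(g + 10*g) = 1/(11*g))
-2126386/4298362 - 4068459/G(-703) = -2126386/4298362 - 4068459/((1/11)/(-703)) = -2126386*1/4298362 - 4068459/((1/11)*(-1/703)) = -1063193/2149181 - 4068459/(-1/7733) = -1063193/2149181 - 4068459*(-7733) = -1063193/2149181 + 31461393447 = 67616229028753714/2149181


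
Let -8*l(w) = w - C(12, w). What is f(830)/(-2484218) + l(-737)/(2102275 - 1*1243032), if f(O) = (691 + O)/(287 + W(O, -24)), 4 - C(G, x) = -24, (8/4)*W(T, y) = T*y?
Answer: 836058337047/7508171790770728 ≈ 0.00011135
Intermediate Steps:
W(T, y) = T*y/2 (W(T, y) = (T*y)/2 = T*y/2)
C(G, x) = 28 (C(G, x) = 4 - 1*(-24) = 4 + 24 = 28)
l(w) = 7/2 - w/8 (l(w) = -(w - 1*28)/8 = -(w - 28)/8 = -(-28 + w)/8 = 7/2 - w/8)
f(O) = (691 + O)/(287 - 12*O) (f(O) = (691 + O)/(287 + (½)*O*(-24)) = (691 + O)/(287 - 12*O))
f(830)/(-2484218) + l(-737)/(2102275 - 1*1243032) = ((691 + 830)/(287 - 12*830))/(-2484218) + (7/2 - ⅛*(-737))/(2102275 - 1*1243032) = (1521/(287 - 9960))*(-1/2484218) + (7/2 + 737/8)/(2102275 - 1243032) = (1521/(-9673))*(-1/2484218) + (765/8)/859243 = -1/9673*1521*(-1/2484218) + (765/8)*(1/859243) = -1521/9673*(-1/2484218) + 765/6873944 = 1521/24029840714 + 765/6873944 = 836058337047/7508171790770728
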